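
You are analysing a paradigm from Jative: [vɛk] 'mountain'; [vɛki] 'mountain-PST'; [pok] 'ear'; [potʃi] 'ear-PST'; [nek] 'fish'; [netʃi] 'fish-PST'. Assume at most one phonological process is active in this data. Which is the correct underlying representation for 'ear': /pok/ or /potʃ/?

In [pok] and [potʃi] the final segment of 'ear' alternates: [k] ~ [tʃ].
The stem 'mountain' ([vɛk], [vɛki]) shows [k] unchanged in both environments, so [k] cannot be basic with [tʃ] derived before the PST suffix.
Therefore /tʃ/ is basic and [k] is derived by depalatalization (palato-alveolar /tʃ/ becomes [k] when no front vowel follows).

/potʃ/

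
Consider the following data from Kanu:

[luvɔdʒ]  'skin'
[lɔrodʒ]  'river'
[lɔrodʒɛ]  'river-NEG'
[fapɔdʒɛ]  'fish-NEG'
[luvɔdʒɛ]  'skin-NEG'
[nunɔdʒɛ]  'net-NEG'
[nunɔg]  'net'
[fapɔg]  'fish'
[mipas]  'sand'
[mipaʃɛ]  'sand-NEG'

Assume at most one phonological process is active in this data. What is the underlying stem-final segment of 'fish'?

The stem for 'fish' ends in [dʒ] in [fapɔdʒɛ] but [g] in [fapɔg].
If /dʒ/ were underlying and a rule turned it into [g] in isolation, 'river' would also alternate; but it has [dʒ] in both [lɔrodʒɛ] and [lɔrodʒ].
Therefore /g/ is basic and [dʒ] is derived by palatalization before a front vowel (/g/ and /s/ become palato-alveolar [dʒ] and [ʃ] before a front vowel).

/g/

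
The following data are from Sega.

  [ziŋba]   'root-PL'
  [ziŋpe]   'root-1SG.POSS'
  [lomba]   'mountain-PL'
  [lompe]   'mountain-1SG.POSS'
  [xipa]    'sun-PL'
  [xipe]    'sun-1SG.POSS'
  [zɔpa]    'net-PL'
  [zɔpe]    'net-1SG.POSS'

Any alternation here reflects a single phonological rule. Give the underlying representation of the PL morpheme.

The PL suffix surfaces as [-ba] and [-pa], depending on the final segment of the stem.
By contrast the 1SG.POSS suffix keeps its initial [p] throughout — that segment must be underlying.
So the underlying form is /-ba/, and voiced stops become voiceless after a vowel.

/-ba/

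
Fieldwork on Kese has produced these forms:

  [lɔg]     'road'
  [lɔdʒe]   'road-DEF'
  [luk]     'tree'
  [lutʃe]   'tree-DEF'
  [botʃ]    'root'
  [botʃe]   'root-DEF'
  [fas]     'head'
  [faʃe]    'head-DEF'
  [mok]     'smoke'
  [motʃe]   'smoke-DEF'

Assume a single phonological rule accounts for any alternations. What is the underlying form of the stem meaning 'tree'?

The stem for 'tree' ends in [k] in [luk] but [tʃ] in [lutʃe].
But 'root' keeps [tʃ] in both environments ([botʃ], [botʃe]), so there is no rule changing /tʃ/ to [k] in isolation.
The alternation reflects palatalization before a front vowel: /k/, /g/ and /s/ become palato-alveolar [tʃ], [dʒ] and [ʃ] before a front vowel. /k/ is underlying.

/luk/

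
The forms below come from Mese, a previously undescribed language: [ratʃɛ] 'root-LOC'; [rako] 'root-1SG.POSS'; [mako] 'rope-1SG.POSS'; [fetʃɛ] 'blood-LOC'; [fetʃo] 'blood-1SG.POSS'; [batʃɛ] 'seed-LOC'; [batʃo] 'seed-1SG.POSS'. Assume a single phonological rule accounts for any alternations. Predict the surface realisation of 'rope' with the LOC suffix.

[matʃɛ]

In [ratʃɛ] and [rako] the final segment of 'root' alternates: [tʃ] ~ [k].
If /tʃ/ were underlying and a rule turned it into [k] before the 1SG.POSS suffix, 'blood' would also alternate; but it has [tʃ] in both [fetʃɛ] and [fetʃo].
Therefore /k/ is basic and [tʃ] is derived by palatalization before a front vowel (/k/ becomes palato-alveolar [tʃ] before a front vowel).
From [mako] the stem 'rope' is /mak/; before a front vowel this yields [matʃɛ].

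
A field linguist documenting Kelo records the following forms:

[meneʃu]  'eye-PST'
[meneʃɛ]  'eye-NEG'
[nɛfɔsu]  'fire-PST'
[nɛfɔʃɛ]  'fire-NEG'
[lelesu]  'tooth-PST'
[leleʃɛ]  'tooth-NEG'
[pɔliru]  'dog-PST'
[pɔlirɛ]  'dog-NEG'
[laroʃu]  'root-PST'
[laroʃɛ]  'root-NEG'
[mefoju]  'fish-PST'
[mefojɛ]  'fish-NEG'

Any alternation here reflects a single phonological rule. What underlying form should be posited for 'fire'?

'fire' shows [s] ~ [ʃ] at the end of the stem ([nɛfɔsu] vs [nɛfɔʃɛ]).
Compare 'eye', with invariant [ʃ] in [meneʃu] and [meneʃɛ]: an analysis with underlying /ʃ/ and a rule producing [s] before the PST suffix would wrongly predict alternation here too.
The underlying segment must be /s/; /s/ becomes palato-alveolar [ʃ] before a front vowel, yielding [ʃ] there.
So 'fire' = /nɛfɔs/.

/nɛfɔs/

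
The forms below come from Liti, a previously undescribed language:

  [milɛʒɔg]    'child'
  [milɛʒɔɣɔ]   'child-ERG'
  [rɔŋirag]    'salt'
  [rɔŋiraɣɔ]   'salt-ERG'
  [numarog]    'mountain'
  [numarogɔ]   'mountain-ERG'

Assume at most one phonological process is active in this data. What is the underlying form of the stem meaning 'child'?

'child' shows [g] ~ [ɣ] at the end of the stem ([milɛʒɔg] vs [milɛʒɔɣɔ]).
If /g/ were underlying and a rule turned it into [ɣ] before the ERG suffix, 'mountain' would also alternate; but it has [g] in both [numarog] and [numarogɔ].
The underlying segment must be /ɣ/; voiced fricatives become stops word-finally, yielding [g] there.
So 'child' = /milɛʒɔɣ/.

/milɛʒɔɣ/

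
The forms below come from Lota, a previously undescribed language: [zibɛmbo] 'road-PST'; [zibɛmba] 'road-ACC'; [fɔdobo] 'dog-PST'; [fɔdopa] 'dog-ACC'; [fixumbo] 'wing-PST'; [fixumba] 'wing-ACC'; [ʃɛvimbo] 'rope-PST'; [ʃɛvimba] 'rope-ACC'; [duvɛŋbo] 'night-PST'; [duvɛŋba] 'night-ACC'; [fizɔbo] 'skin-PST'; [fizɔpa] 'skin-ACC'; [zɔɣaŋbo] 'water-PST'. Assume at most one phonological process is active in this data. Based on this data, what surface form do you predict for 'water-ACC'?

The ACC suffix surfaces as [-ba] and [-pa], depending on the final segment of the stem.
By contrast the PST suffix keeps its initial [b] throughout — that segment must be underlying.
So the underlying form is /-pa/, and voiceless stops become voiced after a nasal.
After 'water', which ends in a nasal, the suffix surfaces as [-ba], giving [zɔɣaŋba].

[zɔɣaŋba]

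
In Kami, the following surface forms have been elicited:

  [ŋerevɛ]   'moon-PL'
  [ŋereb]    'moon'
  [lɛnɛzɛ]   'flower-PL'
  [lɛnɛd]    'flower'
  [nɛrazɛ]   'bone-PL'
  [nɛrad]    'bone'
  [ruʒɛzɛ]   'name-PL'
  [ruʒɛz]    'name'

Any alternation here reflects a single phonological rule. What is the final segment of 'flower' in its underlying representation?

/d/

In [lɛnɛzɛ] and [lɛnɛd] the final segment of 'flower' alternates: [z] ~ [d].
But 'name' keeps [z] in both environments ([ruʒɛzɛ], [ruʒɛz]), so there is no rule changing /z/ to [d] in isolation.
The underlying segment must be /d/; voiced stops become fricatives between vowels, yielding [z] there.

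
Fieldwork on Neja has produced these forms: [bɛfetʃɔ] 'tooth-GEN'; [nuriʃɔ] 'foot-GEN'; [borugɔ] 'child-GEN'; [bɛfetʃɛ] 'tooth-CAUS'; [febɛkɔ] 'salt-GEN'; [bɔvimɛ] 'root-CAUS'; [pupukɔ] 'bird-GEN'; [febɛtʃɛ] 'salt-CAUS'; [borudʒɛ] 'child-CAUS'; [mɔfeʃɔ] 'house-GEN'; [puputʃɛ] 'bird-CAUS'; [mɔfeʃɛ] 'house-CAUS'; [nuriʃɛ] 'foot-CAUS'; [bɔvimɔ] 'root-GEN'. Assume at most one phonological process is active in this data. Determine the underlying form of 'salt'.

/febɛk/

The root 'salt' surfaces as [febɛtʃɛ] and [febɛkɔ], with a stem-final [tʃ] ~ [k] alternation.
If /tʃ/ were underlying and a rule turned it into [k] before the GEN suffix, 'tooth' would also alternate; but it has [tʃ] in both [bɛfetʃɛ] and [bɛfetʃɔ].
So /k/ is underlying, and a rule of palatalization before a front vowel — /k/ and /g/ become palato-alveolar [tʃ] and [dʒ] before a front vowel — gives [tʃ].
The underlying form of 'salt' is therefore /febɛk/.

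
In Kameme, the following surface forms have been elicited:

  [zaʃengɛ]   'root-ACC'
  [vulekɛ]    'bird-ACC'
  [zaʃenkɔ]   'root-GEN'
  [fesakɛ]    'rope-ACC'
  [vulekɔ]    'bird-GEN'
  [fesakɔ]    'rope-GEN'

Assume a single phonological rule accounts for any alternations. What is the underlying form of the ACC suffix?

/-gɛ/

The ACC suffix surfaces as [-gɛ] and [-kɛ], depending on the final segment of the stem.
The GEN suffix, which begins with [k], is invariant after every stem; so [k] is not altered by any rule here.
So the underlying form is /-gɛ/, and voiced stops become voiceless after a vowel.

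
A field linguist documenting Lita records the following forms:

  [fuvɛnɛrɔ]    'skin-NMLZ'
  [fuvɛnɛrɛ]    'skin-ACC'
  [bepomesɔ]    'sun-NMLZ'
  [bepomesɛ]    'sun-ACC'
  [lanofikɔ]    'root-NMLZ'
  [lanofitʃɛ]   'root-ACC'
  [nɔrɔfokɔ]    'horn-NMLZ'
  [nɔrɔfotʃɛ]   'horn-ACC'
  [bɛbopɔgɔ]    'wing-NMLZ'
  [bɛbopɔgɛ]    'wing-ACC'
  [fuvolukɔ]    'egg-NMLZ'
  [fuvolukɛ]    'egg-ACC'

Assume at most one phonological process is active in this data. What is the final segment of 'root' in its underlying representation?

The stem for 'root' ends in [k] in [lanofikɔ] but [tʃ] in [lanofitʃɛ].
If /k/ were underlying and a rule turned it into [tʃ] before the ACC suffix, 'egg' would also alternate; but it has [k] in both [fuvolukɔ] and [fuvolukɛ].
Therefore /tʃ/ is basic and [k] is derived by depalatalization (palato-alveolar /tʃ/ becomes [k] when no front vowel follows).

/tʃ/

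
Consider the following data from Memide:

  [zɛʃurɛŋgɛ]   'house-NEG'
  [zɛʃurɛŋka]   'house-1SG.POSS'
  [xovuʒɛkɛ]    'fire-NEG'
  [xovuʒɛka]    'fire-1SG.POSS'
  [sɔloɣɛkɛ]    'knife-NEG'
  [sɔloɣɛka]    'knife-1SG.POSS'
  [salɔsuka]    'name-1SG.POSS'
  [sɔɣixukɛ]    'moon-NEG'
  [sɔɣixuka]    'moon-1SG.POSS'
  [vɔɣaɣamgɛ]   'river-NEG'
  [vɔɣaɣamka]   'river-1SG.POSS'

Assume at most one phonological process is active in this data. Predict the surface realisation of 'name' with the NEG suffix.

The NEG suffix surfaces as [-gɛ] and [-kɛ], depending on the final segment of the stem.
By contrast the 1SG.POSS suffix keeps its initial [k] throughout — that segment must be underlying.
The NEG suffix is therefore /-gɛ/ underlyingly, with post-vocalic devoicing: voiced stops become voiceless after a vowel.
After 'name', which ends in a vowel, the suffix surfaces as [-kɛ], giving [salɔsukɛ].

[salɔsukɛ]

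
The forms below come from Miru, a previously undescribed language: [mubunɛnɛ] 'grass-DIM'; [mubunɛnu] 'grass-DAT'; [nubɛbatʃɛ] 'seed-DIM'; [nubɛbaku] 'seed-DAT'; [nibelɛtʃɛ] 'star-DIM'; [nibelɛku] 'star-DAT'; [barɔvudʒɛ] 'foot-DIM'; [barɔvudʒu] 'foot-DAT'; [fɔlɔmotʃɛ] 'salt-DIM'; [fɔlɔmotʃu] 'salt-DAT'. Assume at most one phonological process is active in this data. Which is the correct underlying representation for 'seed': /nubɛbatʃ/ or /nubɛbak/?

'seed' shows [tʃ] ~ [k] at the end of the stem ([nubɛbatʃɛ] vs [nubɛbaku]).
Compare 'salt', with invariant [tʃ] in [fɔlɔmotʃɛ] and [fɔlɔmotʃu]: an analysis with underlying /tʃ/ and a rule producing [k] before the DAT suffix would wrongly predict alternation here too.
The alternation reflects palatalization before a front vowel: /k/ becomes palato-alveolar [tʃ] before a front vowel. /k/ is underlying.

/nubɛbak/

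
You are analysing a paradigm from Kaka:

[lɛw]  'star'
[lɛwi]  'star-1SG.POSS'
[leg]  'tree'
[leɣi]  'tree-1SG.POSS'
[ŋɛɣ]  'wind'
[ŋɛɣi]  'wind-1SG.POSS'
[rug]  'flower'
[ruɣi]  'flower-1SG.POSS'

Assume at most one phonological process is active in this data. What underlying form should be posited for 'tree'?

/leg/

'tree' shows [g] ~ [ɣ] at the end of the stem ([leg] vs [leɣi]).
If /ɣ/ were underlying and a rule turned it into [g] in isolation, 'wind' would also alternate; but it has [ɣ] in both [ŋɛɣ] and [ŋɛɣi].
Therefore /g/ is basic and [ɣ] is derived by intervocalic spirantization (voiced stops become fricatives between vowels).
Hence 'tree' is /leg/ underlyingly.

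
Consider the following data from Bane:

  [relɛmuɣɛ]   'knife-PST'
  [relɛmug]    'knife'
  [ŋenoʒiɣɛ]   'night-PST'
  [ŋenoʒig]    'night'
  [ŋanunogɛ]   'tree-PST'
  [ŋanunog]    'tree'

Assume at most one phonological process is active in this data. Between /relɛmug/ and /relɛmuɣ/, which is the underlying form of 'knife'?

/relɛmuɣ/

'knife' shows [ɣ] ~ [g] at the end of the stem ([relɛmuɣɛ] vs [relɛmug]).
If /g/ were underlying and a rule turned it into [ɣ] before the PST suffix, 'tree' would also alternate; but it has [g] in both [ŋanunogɛ] and [ŋanunog].
So /ɣ/ is underlying, and a rule of word-final hardening — voiced fricatives become stops word-finally — gives [g].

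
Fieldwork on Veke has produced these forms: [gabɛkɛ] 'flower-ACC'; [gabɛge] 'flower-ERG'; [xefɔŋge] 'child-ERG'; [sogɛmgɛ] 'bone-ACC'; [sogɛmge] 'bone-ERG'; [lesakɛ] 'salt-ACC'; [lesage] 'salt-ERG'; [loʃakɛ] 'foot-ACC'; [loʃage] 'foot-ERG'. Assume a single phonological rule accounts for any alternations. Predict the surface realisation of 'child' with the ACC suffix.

The ACC morpheme has two allomorphs, [-gɛ] and [-kɛ].
The ERG suffix, which begins with [g], is invariant after every stem; so [g] is not altered by any rule here.
The ACC suffix is therefore /-kɛ/ underlyingly, with post-nasal voicing: voiceless stops become voiced after a nasal.
After 'child', which ends in a nasal, the suffix surfaces as [-gɛ], giving [xefɔŋgɛ].

[xefɔŋgɛ]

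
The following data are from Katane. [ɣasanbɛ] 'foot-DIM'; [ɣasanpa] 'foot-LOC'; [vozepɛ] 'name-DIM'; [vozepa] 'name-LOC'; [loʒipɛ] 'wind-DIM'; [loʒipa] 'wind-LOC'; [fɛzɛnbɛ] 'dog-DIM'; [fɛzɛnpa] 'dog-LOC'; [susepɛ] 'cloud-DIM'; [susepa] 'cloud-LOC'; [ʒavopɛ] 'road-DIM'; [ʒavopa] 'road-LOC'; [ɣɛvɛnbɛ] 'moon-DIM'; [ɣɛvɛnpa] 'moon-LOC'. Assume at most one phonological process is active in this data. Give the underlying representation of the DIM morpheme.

The DIM suffix surfaces as [-bɛ] and [-pɛ], depending on the final segment of the stem.
By contrast the LOC suffix keeps its initial [p] throughout — that segment must be underlying.
The DIM suffix is therefore /-bɛ/ underlyingly, with post-vocalic devoicing: voiced stops become voiceless after a vowel.

/-bɛ/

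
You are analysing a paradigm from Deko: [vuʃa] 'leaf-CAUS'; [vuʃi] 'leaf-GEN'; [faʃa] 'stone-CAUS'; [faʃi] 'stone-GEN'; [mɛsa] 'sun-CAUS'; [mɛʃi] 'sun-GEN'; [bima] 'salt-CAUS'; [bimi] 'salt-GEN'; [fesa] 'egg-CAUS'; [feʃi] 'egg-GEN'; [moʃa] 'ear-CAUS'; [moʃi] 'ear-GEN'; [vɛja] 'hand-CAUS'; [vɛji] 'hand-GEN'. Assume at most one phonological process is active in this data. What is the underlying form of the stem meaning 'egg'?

/fes/

The root 'egg' surfaces as [fesa] and [feʃi], with a stem-final [s] ~ [ʃ] alternation.
Compare 'leaf', with invariant [ʃ] in [vuʃa] and [vuʃi]: an analysis with underlying /ʃ/ and a rule producing [s] before the CAUS suffix would wrongly predict alternation here too.
So /s/ is underlying, and a rule of palatalization before a front vowel — /s/ becomes palato-alveolar [ʃ] before a front vowel — gives [ʃ].
The underlying form of 'egg' is therefore /fes/.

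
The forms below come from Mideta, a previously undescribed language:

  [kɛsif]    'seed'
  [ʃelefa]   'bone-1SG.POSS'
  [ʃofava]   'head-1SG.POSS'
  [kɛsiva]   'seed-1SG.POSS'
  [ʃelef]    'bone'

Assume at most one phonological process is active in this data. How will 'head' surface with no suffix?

The stem for 'seed' ends in [v] in [kɛsiva] but [f] in [kɛsif].
Compare 'bone', with invariant [f] in [ʃelefa] and [ʃelef]: an analysis with underlying /f/ and a rule producing [v] before the 1SG.POSS suffix would wrongly predict alternation here too.
Therefore /v/ is basic and [f] is derived by word-final obstruent devoicing (voiced obstruents become voiceless word-finally).
The one attested form of 'head', [ʃofava], shows underlying /ʃofav/. Applying the same rule word-finally gives [ʃofaf].

[ʃofaf]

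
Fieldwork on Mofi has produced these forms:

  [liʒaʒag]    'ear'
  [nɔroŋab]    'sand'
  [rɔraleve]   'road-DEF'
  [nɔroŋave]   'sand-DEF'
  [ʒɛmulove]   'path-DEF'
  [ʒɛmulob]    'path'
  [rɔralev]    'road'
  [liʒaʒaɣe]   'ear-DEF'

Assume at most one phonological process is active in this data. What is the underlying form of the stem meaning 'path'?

In [ʒɛmulove] and [ʒɛmulob] the final segment of 'path' alternates: [v] ~ [b].
But 'road' keeps [v] in both environments ([rɔraleve], [rɔralev]), so there is no rule changing /v/ to [b] in isolation.
The underlying segment must be /b/; voiced stops become fricatives between vowels, yielding [v] there.
The underlying form of 'path' is therefore /ʒɛmulob/.

/ʒɛmulob/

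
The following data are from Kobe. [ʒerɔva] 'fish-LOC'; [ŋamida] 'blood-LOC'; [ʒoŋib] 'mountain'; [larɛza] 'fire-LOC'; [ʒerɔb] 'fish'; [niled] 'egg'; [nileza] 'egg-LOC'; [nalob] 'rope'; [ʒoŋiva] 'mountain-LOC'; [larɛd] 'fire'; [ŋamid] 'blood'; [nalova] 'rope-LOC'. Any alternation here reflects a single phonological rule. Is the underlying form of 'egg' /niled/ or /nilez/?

/nilez/

The root 'egg' surfaces as [niled] and [nileza], with a stem-final [d] ~ [z] alternation.
If /d/ were underlying and a rule turned it into [z] before the LOC suffix, 'blood' would also alternate; but it has [d] in both [ŋamid] and [ŋamida].
The alternation reflects word-final hardening: voiced fricatives become stops word-finally. /z/ is underlying.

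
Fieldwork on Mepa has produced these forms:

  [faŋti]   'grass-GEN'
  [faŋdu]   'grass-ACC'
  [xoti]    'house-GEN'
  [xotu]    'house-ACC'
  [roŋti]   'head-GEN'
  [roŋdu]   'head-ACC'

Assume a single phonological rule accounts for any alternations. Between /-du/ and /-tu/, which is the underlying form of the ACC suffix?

The ACC morpheme has two allomorphs, [-du] and [-tu].
The GEN suffix, which begins with [t], is invariant after every stem; so [t] is not altered by any rule here.
The ACC suffix is therefore /-du/ underlyingly, with post-vocalic devoicing: voiced stops become voiceless after a vowel.

/-du/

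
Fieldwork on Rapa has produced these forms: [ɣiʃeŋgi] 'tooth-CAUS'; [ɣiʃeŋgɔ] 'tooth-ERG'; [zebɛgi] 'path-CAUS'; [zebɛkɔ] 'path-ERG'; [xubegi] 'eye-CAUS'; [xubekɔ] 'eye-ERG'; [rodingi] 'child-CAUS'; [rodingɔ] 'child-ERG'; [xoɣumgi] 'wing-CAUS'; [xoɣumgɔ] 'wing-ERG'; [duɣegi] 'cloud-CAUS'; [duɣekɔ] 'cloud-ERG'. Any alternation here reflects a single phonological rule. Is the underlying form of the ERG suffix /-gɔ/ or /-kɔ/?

/-kɔ/

The ERG suffix surfaces as [-gɔ] and [-kɔ], depending on the final segment of the stem.
By contrast the CAUS suffix keeps its initial [g] throughout — that segment must be underlying.
The ERG suffix is therefore /-kɔ/ underlyingly, with post-nasal voicing: voiceless stops become voiced after a nasal.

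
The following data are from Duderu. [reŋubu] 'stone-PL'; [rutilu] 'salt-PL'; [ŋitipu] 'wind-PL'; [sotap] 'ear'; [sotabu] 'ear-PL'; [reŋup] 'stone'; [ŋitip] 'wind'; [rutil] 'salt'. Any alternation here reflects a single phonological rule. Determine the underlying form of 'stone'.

/reŋub/

The root 'stone' surfaces as [reŋup] and [reŋubu], with a stem-final [p] ~ [b] alternation.
If /p/ were underlying and a rule turned it into [b] before the PL suffix, 'wind' would also alternate; but it has [p] in both [ŋitip] and [ŋitipu].
Therefore /b/ is basic and [p] is derived by word-final obstruent devoicing (voiced obstruents become voiceless word-finally).
The underlying form of 'stone' is therefore /reŋub/.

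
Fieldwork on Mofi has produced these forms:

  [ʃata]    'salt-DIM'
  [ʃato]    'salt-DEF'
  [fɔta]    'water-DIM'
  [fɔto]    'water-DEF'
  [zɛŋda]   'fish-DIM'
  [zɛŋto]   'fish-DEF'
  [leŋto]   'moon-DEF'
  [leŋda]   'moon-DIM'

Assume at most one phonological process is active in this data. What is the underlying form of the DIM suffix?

The DIM morpheme has two allomorphs, [-da] and [-ta].
By contrast the DEF suffix keeps its initial [t] throughout — that segment must be underlying.
The DIM suffix is therefore /-da/ underlyingly, with post-vocalic devoicing: voiced stops become voiceless after a vowel.

/-da/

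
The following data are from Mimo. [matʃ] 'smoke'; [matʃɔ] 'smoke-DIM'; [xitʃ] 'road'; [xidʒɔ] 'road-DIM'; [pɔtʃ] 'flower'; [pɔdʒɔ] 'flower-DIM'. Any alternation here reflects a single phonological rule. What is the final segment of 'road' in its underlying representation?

/dʒ/

The root 'road' surfaces as [xitʃ] and [xidʒɔ], with a stem-final [tʃ] ~ [dʒ] alternation.
But 'smoke' keeps [tʃ] in both environments ([matʃ], [matʃɔ]), so there is no rule changing /tʃ/ to [dʒ] before the DIM suffix.
The alternation reflects word-final obstruent devoicing: voiced obstruents become voiceless word-finally. /dʒ/ is underlying.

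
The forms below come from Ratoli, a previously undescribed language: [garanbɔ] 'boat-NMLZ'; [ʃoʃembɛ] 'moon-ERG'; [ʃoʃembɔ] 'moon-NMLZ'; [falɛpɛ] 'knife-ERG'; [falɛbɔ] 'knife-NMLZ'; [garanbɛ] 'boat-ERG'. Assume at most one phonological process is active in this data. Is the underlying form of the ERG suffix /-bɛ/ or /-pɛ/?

/-pɛ/

The ERG suffix surfaces as [-bɛ] and [-pɛ], depending on the final segment of the stem.
The NMLZ suffix, which begins with [b], is invariant after every stem; so [b] is not altered by any rule here.
So the underlying form is /-pɛ/, and voiceless stops become voiced after a nasal.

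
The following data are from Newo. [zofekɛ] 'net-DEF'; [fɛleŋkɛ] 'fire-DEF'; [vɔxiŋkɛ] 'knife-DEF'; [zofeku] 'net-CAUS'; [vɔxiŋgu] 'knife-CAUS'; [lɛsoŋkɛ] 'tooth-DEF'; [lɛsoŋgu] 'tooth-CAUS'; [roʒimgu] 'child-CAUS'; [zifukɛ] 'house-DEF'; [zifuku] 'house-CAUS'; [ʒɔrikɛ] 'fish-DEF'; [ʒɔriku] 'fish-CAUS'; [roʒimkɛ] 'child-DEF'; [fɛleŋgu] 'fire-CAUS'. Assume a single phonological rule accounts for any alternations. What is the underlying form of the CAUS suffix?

The CAUS morpheme has two allomorphs, [-gu] and [-ku].
The DEF suffix, which begins with [k], is invariant after every stem; so [k] is not altered by any rule here.
So the underlying form is /-gu/, and voiced stops become voiceless after a vowel.

/-gu/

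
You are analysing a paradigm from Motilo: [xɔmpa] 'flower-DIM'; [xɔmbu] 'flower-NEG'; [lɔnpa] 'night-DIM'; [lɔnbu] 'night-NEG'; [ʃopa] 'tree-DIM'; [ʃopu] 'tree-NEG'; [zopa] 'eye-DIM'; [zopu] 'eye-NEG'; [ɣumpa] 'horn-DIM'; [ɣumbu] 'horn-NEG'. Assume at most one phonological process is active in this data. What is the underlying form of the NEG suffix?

/-bu/

The NEG suffix surfaces as [-bu] and [-pu], depending on the final segment of the stem.
The DIM suffix, which begins with [p], is invariant after every stem; so [p] is not altered by any rule here.
The NEG suffix is therefore /-bu/ underlyingly, with post-vocalic devoicing: voiced stops become voiceless after a vowel.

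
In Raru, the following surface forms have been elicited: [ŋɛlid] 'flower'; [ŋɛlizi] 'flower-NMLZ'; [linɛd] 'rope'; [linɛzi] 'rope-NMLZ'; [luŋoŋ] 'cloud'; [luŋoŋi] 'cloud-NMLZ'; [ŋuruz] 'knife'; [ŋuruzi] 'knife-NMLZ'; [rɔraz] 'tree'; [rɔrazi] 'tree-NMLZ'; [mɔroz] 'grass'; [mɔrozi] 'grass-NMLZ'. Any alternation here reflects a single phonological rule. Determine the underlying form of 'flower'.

The stem for 'flower' ends in [d] in [ŋɛlid] but [z] in [ŋɛlizi].
If /z/ were underlying and a rule turned it into [d] in isolation, 'knife' would also alternate; but it has [z] in both [ŋuruz] and [ŋuruzi].
The alternation reflects intervocalic spirantization: voiced stops become fricatives between vowels. /d/ is underlying.

/ŋɛlid/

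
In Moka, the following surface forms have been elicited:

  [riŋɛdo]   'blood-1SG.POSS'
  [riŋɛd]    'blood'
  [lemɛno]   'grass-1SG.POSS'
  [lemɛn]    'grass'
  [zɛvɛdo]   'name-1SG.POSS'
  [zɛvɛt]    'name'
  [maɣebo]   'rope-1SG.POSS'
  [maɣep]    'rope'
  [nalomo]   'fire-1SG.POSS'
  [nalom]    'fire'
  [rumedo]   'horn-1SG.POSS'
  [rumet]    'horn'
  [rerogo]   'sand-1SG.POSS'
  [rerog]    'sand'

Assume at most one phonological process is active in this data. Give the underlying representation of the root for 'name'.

/zɛvɛt/

The stem for 'name' ends in [d] in [zɛvɛdo] but [t] in [zɛvɛt].
Compare 'blood', with invariant [d] in [riŋɛdo] and [riŋɛd]: an analysis with underlying /d/ and a rule producing [t] in isolation would wrongly predict alternation here too.
The alternation reflects intervocalic voicing: voiceless stops become voiced between vowels. /t/ is underlying.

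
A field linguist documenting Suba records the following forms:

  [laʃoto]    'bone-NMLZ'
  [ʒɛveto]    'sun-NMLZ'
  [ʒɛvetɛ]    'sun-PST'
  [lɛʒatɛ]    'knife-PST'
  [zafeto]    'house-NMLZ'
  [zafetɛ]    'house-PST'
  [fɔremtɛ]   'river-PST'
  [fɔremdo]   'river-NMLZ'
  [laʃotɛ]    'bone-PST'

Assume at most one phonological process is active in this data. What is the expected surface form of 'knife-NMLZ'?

The NMLZ morpheme has two allomorphs, [-do] and [-to].
The PST suffix, which begins with [t], is invariant after every stem; so [t] is not altered by any rule here.
The NMLZ suffix is therefore /-do/ underlyingly, with post-vocalic devoicing: voiced stops become voiceless after a vowel.
After 'knife', which ends in a vowel, the suffix surfaces as [-to], giving [lɛʒato].

[lɛʒato]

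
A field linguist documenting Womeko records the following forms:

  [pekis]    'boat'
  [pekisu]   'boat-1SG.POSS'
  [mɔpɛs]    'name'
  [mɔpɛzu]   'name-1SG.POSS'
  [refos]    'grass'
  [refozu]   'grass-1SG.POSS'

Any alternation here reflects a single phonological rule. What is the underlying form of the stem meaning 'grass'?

/refoz/

The root 'grass' surfaces as [refos] and [refozu], with a stem-final [s] ~ [z] alternation.
But 'boat' keeps [s] in both environments ([pekis], [pekisu]), so there is no rule changing /s/ to [z] before the 1SG.POSS suffix.
The alternation reflects word-final obstruent devoicing: voiced obstruents become voiceless word-finally. /z/ is underlying.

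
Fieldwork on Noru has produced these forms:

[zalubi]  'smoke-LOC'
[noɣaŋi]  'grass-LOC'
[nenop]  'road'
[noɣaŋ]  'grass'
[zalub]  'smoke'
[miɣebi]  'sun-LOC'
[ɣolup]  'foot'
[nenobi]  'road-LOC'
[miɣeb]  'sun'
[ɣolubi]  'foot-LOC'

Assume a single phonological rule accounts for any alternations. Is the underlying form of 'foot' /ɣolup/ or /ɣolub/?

The root 'foot' surfaces as [ɣolup] and [ɣolubi], with a stem-final [p] ~ [b] alternation.
The stem 'smoke' ([zalub], [zalubi]) shows [b] unchanged in both environments, so [b] cannot be basic with [p] derived in isolation.
Therefore /p/ is basic and [b] is derived by intervocalic voicing (voiceless stops become voiced between vowels).

/ɣolup/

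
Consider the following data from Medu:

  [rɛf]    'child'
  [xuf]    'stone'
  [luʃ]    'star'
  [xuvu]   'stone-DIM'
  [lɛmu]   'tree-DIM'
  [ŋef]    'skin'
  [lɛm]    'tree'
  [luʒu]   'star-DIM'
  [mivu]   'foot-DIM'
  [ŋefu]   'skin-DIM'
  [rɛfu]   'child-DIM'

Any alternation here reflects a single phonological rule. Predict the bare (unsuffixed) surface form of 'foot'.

The root 'stone' surfaces as [xuf] and [xuvu], with a stem-final [f] ~ [v] alternation.
If /f/ were underlying and a rule turned it into [v] before the DIM suffix, 'skin' would also alternate; but it has [f] in both [ŋef] and [ŋefu].
The alternation reflects word-final obstruent devoicing: voiced obstruents become voiceless word-finally. /v/ is underlying.
The one attested form of 'foot', [mivu], shows underlying /miv/. Applying the same rule word-finally gives [mif].

[mif]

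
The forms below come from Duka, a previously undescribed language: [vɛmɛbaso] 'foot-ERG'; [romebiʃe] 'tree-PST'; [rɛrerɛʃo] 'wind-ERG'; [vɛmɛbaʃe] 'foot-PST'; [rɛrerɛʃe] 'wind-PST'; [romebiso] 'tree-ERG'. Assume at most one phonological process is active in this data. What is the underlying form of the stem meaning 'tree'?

In [romebiʃe] and [romebiso] the final segment of 'tree' alternates: [ʃ] ~ [s].
Compare 'wind', with invariant [ʃ] in [rɛrerɛʃe] and [rɛrerɛʃo]: an analysis with underlying /ʃ/ and a rule producing [s] before the ERG suffix would wrongly predict alternation here too.
Therefore /s/ is basic and [ʃ] is derived by palatalization before a front vowel (/s/ becomes palato-alveolar [ʃ] before a front vowel).
Hence 'tree' is /romebis/ underlyingly.

/romebis/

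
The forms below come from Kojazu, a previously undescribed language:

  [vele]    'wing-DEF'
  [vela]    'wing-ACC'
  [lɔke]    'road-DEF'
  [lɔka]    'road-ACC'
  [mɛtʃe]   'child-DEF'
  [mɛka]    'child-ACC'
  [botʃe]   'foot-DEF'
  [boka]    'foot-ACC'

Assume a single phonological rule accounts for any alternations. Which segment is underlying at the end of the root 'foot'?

'foot' shows [tʃ] ~ [k] at the end of the stem ([botʃe] vs [boka]).
Compare 'road', with invariant [k] in [lɔke] and [lɔka]: an analysis with underlying /k/ and a rule producing [tʃ] before the DEF suffix would wrongly predict alternation here too.
Therefore /tʃ/ is basic and [k] is derived by depalatalization (palato-alveolar /tʃ/ becomes [k] when no front vowel follows).

/tʃ/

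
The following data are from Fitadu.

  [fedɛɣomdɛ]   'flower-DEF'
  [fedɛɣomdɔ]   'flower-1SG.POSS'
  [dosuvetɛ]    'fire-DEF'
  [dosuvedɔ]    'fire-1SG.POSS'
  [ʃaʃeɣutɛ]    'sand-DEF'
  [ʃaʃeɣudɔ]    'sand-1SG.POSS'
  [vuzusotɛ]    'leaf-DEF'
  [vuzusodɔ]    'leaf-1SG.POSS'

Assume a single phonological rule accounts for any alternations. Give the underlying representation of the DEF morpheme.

The DEF suffix surfaces as [-dɛ] and [-tɛ], depending on the final segment of the stem.
By contrast the 1SG.POSS suffix keeps its initial [d] throughout — that segment must be underlying.
The DEF suffix is therefore /-tɛ/ underlyingly, with post-nasal voicing: voiceless stops become voiced after a nasal.

/-tɛ/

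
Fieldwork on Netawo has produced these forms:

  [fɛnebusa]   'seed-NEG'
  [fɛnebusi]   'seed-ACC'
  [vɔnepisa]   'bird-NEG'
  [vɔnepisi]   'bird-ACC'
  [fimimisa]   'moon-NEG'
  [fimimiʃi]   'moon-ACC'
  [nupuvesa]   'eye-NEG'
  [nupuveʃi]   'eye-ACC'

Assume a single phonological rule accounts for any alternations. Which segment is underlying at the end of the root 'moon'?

The stem for 'moon' ends in [s] in [fimimisa] but [ʃ] in [fimimiʃi].
Compare 'seed', with invariant [s] in [fɛnebusa] and [fɛnebusi]: an analysis with underlying /s/ and a rule producing [ʃ] before the ACC suffix would wrongly predict alternation here too.
So /ʃ/ is underlying, and a rule of depalatalization — palato-alveolar /ʃ/ becomes [s] when no front vowel follows — gives [s].

/ʃ/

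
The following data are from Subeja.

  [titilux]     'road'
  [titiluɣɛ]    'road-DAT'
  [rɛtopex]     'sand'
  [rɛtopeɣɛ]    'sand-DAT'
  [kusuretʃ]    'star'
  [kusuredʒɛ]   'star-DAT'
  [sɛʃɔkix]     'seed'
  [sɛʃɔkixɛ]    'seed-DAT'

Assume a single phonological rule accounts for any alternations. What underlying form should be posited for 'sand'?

The root 'sand' surfaces as [rɛtopex] and [rɛtopeɣɛ], with a stem-final [x] ~ [ɣ] alternation.
The stem 'seed' ([sɛʃɔkix], [sɛʃɔkixɛ]) shows [x] unchanged in both environments, so [x] cannot be basic with [ɣ] derived before the DAT suffix.
So /ɣ/ is underlying, and a rule of word-final obstruent devoicing — voiced obstruents become voiceless word-finally — gives [x].
So 'sand' = /rɛtopeɣ/.

/rɛtopeɣ/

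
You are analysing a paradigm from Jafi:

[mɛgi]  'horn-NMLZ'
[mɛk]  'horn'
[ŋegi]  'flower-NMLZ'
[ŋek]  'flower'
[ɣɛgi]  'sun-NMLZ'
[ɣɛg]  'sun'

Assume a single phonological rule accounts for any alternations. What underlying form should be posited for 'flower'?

'flower' shows [g] ~ [k] at the end of the stem ([ŋegi] vs [ŋek]).
The stem 'sun' ([ɣɛgi], [ɣɛg]) shows [g] unchanged in both environments, so [g] cannot be basic with [k] derived in isolation.
The underlying segment must be /k/; voiceless stops become voiced between vowels, yielding [g] there.
Hence 'flower' is /ŋek/ underlyingly.

/ŋek/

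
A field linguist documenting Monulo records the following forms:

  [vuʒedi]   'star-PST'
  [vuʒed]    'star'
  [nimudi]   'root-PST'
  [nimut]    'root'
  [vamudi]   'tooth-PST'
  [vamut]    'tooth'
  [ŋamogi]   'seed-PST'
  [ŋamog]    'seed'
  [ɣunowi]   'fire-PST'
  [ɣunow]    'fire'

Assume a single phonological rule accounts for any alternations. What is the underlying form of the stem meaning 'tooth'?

'tooth' shows [d] ~ [t] at the end of the stem ([vamudi] vs [vamut]).
But 'star' keeps [d] in both environments ([vuʒedi], [vuʒed]), so there is no rule changing /d/ to [t] in isolation.
Therefore /t/ is basic and [d] is derived by intervocalic voicing (voiceless stops become voiced between vowels).

/vamut/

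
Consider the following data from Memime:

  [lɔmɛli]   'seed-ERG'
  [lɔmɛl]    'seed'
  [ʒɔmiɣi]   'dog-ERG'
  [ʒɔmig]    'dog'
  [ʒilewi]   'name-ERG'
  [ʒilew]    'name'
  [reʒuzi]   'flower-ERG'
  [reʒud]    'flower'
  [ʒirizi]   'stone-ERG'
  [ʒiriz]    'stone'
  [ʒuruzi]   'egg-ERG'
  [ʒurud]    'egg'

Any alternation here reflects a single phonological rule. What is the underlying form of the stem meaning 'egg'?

'egg' shows [z] ~ [d] at the end of the stem ([ʒuruzi] vs [ʒurud]).
The stem 'stone' ([ʒirizi], [ʒiriz]) shows [z] unchanged in both environments, so [z] cannot be basic with [d] derived in isolation.
So /d/ is underlying, and a rule of intervocalic spirantization — voiced stops become fricatives between vowels — gives [z].
So 'egg' = /ʒurud/.

/ʒurud/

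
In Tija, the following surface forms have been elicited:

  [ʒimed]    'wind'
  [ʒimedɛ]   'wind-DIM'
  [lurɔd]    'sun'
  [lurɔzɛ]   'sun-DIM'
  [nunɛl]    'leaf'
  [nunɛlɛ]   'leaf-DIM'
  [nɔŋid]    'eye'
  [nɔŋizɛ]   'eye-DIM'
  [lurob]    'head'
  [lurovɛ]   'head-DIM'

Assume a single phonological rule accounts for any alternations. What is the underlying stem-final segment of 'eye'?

The root 'eye' surfaces as [nɔŋid] and [nɔŋizɛ], with a stem-final [d] ~ [z] alternation.
But 'wind' keeps [d] in both environments ([ʒimed], [ʒimedɛ]), so there is no rule changing /d/ to [z] before the DIM suffix.
Therefore /z/ is basic and [d] is derived by word-final hardening (voiced fricatives become stops word-finally).

/z/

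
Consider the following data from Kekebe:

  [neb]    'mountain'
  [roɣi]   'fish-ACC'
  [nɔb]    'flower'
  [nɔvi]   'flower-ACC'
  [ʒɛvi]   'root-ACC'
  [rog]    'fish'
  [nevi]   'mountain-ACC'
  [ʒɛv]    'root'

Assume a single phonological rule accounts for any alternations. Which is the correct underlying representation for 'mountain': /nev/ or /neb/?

/neb/

The root 'mountain' surfaces as [nevi] and [neb], with a stem-final [v] ~ [b] alternation.
Compare 'root', with invariant [v] in [ʒɛvi] and [ʒɛv]: an analysis with underlying /v/ and a rule producing [b] in isolation would wrongly predict alternation here too.
Therefore /b/ is basic and [v] is derived by intervocalic spirantization (voiced stops become fricatives between vowels).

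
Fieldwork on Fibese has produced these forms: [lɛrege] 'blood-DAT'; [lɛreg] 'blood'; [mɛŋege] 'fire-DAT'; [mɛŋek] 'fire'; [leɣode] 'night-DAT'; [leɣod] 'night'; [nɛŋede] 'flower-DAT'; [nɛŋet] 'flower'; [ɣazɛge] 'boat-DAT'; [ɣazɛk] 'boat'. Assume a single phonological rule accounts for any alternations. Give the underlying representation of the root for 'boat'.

/ɣazɛk/

The stem for 'boat' ends in [g] in [ɣazɛge] but [k] in [ɣazɛk].
But 'blood' keeps [g] in both environments ([lɛrege], [lɛreg]), so there is no rule changing /g/ to [k] in isolation.
The underlying segment must be /k/; voiceless stops become voiced between vowels, yielding [g] there.
Hence 'boat' is /ɣazɛk/ underlyingly.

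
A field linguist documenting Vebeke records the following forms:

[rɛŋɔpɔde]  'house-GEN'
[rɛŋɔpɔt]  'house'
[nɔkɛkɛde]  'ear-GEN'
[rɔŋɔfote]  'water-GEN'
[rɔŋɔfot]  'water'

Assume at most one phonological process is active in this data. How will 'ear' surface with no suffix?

The stem for 'house' ends in [d] in [rɛŋɔpɔde] but [t] in [rɛŋɔpɔt].
But 'water' keeps [t] in both environments ([rɔŋɔfote], [rɔŋɔfot]), so there is no rule changing /t/ to [d] before the GEN suffix.
The alternation reflects word-final obstruent devoicing: voiced obstruents become voiceless word-finally. /d/ is underlying.
The one attested form of 'ear', [nɔkɛkɛde], shows underlying /nɔkɛkɛd/. Applying the same rule word-finally gives [nɔkɛkɛt].

[nɔkɛkɛt]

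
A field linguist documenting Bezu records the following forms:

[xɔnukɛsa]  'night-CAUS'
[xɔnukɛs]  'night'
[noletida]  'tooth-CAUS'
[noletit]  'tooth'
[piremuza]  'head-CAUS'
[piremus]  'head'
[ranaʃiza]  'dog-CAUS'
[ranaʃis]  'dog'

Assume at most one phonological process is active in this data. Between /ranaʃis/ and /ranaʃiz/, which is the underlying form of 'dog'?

/ranaʃiz/

The root 'dog' surfaces as [ranaʃiza] and [ranaʃis], with a stem-final [z] ~ [s] alternation.
The stem 'night' ([xɔnukɛsa], [xɔnukɛs]) shows [s] unchanged in both environments, so [s] cannot be basic with [z] derived before the CAUS suffix.
So /z/ is underlying, and a rule of word-final obstruent devoicing — voiced obstruents become voiceless word-finally — gives [s].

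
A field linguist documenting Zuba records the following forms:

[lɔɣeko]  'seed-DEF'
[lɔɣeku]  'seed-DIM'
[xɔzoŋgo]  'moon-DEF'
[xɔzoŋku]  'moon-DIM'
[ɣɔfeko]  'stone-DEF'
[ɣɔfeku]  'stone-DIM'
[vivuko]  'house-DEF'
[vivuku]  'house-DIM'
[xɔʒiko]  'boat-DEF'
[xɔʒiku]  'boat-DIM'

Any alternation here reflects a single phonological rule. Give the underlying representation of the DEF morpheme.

The DEF morpheme has two allomorphs, [-go] and [-ko].
By contrast the DIM suffix keeps its initial [k] throughout — that segment must be underlying.
So the underlying form is /-go/, and voiced stops become voiceless after a vowel.

/-go/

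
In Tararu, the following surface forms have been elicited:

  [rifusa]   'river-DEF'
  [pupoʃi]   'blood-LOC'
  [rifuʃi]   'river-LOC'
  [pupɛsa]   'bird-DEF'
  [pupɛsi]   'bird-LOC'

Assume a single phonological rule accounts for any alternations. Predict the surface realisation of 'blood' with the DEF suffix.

The stem for 'river' ends in [ʃ] in [rifuʃi] but [s] in [rifusa].
If /s/ were underlying and a rule turned it into [ʃ] before the LOC suffix, 'bird' would also alternate; but it has [s] in both [pupɛsi] and [pupɛsa].
So /ʃ/ is underlying, and a rule of depalatalization — palato-alveolar /ʃ/ becomes [s] when no front vowel follows — gives [s].
The one attested form of 'blood', [pupoʃi], shows underlying /pupoʃ/. Applying the same rule when no front vowel follows gives [puposa].

[puposa]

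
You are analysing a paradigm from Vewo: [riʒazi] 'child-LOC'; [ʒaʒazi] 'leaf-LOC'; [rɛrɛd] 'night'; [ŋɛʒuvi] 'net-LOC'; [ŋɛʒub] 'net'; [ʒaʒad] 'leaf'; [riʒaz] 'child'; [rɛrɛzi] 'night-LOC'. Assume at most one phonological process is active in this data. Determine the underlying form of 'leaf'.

/ʒaʒad/

'leaf' shows [d] ~ [z] at the end of the stem ([ʒaʒad] vs [ʒaʒazi]).
But 'child' keeps [z] in both environments ([riʒaz], [riʒazi]), so there is no rule changing /z/ to [d] in isolation.
The underlying segment must be /d/; voiced stops become fricatives between vowels, yielding [z] there.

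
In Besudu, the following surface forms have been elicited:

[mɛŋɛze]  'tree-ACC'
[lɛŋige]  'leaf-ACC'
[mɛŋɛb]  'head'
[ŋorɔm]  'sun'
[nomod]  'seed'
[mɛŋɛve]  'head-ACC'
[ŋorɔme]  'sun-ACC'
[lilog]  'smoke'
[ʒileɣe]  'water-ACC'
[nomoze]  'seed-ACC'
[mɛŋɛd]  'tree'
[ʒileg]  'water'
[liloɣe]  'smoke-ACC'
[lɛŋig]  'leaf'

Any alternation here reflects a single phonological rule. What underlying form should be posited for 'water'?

/ʒileɣ/

The stem for 'water' ends in [g] in [ʒileg] but [ɣ] in [ʒileɣe].
If /g/ were underlying and a rule turned it into [ɣ] before the ACC suffix, 'leaf' would also alternate; but it has [g] in both [lɛŋig] and [lɛŋige].
The underlying segment must be /ɣ/; voiced fricatives become stops word-finally, yielding [g] there.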